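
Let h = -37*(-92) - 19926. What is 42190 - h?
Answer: 58712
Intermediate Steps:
h = -16522 (h = 3404 - 19926 = -16522)
42190 - h = 42190 - 1*(-16522) = 42190 + 16522 = 58712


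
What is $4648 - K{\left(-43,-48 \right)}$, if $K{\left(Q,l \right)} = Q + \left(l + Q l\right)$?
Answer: $2675$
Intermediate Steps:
$K{\left(Q,l \right)} = Q + l + Q l$
$4648 - K{\left(-43,-48 \right)} = 4648 - \left(-43 - 48 - -2064\right) = 4648 - \left(-43 - 48 + 2064\right) = 4648 - 1973 = 2675$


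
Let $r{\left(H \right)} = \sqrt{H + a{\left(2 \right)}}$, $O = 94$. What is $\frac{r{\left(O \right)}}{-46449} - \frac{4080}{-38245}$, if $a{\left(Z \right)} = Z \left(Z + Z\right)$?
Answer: $\frac{816}{7649} - \frac{\sqrt{102}}{46449} \approx 0.10646$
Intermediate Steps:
$a{\left(Z \right)} = 2 Z^{2}$ ($a{\left(Z \right)} = Z 2 Z = 2 Z^{2}$)
$r{\left(H \right)} = \sqrt{8 + H}$ ($r{\left(H \right)} = \sqrt{H + 2 \cdot 2^{2}} = \sqrt{H + 2 \cdot 4} = \sqrt{H + 8} = \sqrt{8 + H}$)
$\frac{r{\left(O \right)}}{-46449} - \frac{4080}{-38245} = \frac{\sqrt{8 + 94}}{-46449} - \frac{4080}{-38245} = \sqrt{102} \left(- \frac{1}{46449}\right) - - \frac{816}{7649} = - \frac{\sqrt{102}}{46449} + \frac{816}{7649} = \frac{816}{7649} - \frac{\sqrt{102}}{46449}$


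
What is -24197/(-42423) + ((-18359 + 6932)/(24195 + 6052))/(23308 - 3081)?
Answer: 82700484268/144998038353 ≈ 0.57036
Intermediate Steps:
-24197/(-42423) + ((-18359 + 6932)/(24195 + 6052))/(23308 - 3081) = -24197*(-1/42423) - 11427/30247/20227 = 24197/42423 - 11427*1/30247*(1/20227) = 24197/42423 - 11427/30247*1/20227 = 24197/42423 - 11427/611806069 = 82700484268/144998038353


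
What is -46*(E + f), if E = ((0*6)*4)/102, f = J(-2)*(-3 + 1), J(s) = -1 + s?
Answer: -276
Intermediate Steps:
f = 6 (f = (-1 - 2)*(-3 + 1) = -3*(-2) = 6)
E = 0 (E = (0*4)*(1/102) = 0*(1/102) = 0)
-46*(E + f) = -46*(0 + 6) = -46*6 = -276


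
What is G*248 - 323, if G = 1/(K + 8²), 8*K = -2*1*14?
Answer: -38587/121 ≈ -318.90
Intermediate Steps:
K = -7/2 (K = (-2*1*14)/8 = (-2*14)/8 = (⅛)*(-28) = -7/2 ≈ -3.5000)
G = 2/121 (G = 1/(-7/2 + 8²) = 1/(-7/2 + 64) = 1/(121/2) = 2/121 ≈ 0.016529)
G*248 - 323 = (2/121)*248 - 323 = 496/121 - 323 = -38587/121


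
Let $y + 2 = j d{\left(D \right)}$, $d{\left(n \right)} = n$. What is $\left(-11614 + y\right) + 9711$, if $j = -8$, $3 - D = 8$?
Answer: $-1865$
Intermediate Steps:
$D = -5$ ($D = 3 - 8 = -5$)
$y = 38$ ($y = -2 - -40 = -2 + 40 = 38$)
$\left(-11614 + y\right) + 9711 = \left(-11614 + 38\right) + 9711 = -11576 + 9711 = -1865$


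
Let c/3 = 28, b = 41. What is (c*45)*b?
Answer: 154980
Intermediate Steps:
c = 84 (c = 3*28 = 84)
(c*45)*b = (84*45)*41 = 3780*41 = 154980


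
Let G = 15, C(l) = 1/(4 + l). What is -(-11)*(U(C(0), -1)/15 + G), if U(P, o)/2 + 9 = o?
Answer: 451/3 ≈ 150.33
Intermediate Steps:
U(P, o) = -18 + 2*o
-(-11)*(U(C(0), -1)/15 + G) = -(-11)*((-18 + 2*(-1))/15 + 15) = -(-11)*((-18 - 2)*(1/15) + 15) = -(-11)*(-20*1/15 + 15) = -(-11)*(-4/3 + 15) = -(-11)*41/3 = -1*(-451/3) = 451/3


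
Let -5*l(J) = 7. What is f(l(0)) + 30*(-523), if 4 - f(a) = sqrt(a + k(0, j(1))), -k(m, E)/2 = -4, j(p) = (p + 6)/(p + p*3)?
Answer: -15686 - sqrt(165)/5 ≈ -15689.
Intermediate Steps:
j(p) = (6 + p)/(4*p) (j(p) = (6 + p)/(p + 3*p) = (6 + p)/((4*p)) = (6 + p)*(1/(4*p)) = (6 + p)/(4*p))
k(m, E) = 8 (k(m, E) = -2*(-4) = 8)
l(J) = -7/5 (l(J) = -1/5*7 = -7/5)
f(a) = 4 - sqrt(8 + a) (f(a) = 4 - sqrt(a + 8) = 4 - sqrt(8 + a))
f(l(0)) + 30*(-523) = (4 - sqrt(8 - 7/5)) + 30*(-523) = (4 - sqrt(33/5)) - 15690 = (4 - sqrt(165)/5) - 15690 = -15686 - sqrt(165)/5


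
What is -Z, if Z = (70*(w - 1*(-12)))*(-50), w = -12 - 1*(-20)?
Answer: 70000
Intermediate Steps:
w = 8 (w = -12 + 20 = 8)
Z = -70000 (Z = (70*(8 - 1*(-12)))*(-50) = (70*(8 + 12))*(-50) = (70*20)*(-50) = 1400*(-50) = -70000)
-Z = -1*(-70000) = 70000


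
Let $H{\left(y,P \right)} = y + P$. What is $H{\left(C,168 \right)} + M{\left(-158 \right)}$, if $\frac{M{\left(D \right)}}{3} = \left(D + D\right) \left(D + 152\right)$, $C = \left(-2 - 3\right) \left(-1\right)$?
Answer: $5861$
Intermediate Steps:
$C = 5$ ($C = \left(-5\right) \left(-1\right) = 5$)
$H{\left(y,P \right)} = P + y$
$M{\left(D \right)} = 6 D \left(152 + D\right)$ ($M{\left(D \right)} = 3 \left(D + D\right) \left(D + 152\right) = 3 \cdot 2 D \left(152 + D\right) = 6 D \left(152 + D\right)$)
$H{\left(C,168 \right)} + M{\left(-158 \right)} = \left(168 + 5\right) + 6 \left(-158\right) \left(152 - 158\right) = 173 + 6 \left(-158\right) \left(-6\right) = 173 + 5688 = 5861$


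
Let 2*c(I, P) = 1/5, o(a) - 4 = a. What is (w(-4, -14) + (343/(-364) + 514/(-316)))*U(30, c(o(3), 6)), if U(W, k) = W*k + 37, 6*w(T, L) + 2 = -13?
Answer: -208230/1027 ≈ -202.76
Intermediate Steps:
o(a) = 4 + a
w(T, L) = -5/2 (w(T, L) = -⅓ + (⅙)*(-13) = -⅓ - 13/6 = -5/2)
c(I, P) = ⅒ (c(I, P) = (½)/5 = (½)*(⅕) = ⅒)
U(W, k) = 37 + W*k
(w(-4, -14) + (343/(-364) + 514/(-316)))*U(30, c(o(3), 6)) = (-5/2 + (343/(-364) + 514/(-316)))*(37 + 30*(⅒)) = (-5/2 + (343*(-1/364) + 514*(-1/316)))*(37 + 3) = (-5/2 + (-49/52 - 257/158))*40 = (-5/2 - 10553/4108)*40 = -20823/4108*40 = -208230/1027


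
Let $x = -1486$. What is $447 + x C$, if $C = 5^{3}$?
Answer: $-185303$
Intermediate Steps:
$C = 125$
$447 + x C = 447 - 185750 = -185303$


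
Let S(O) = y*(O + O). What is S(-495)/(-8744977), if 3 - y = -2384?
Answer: 2363130/8744977 ≈ 0.27023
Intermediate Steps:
y = 2387 (y = 3 - 1*(-2384) = 3 + 2384 = 2387)
S(O) = 4774*O (S(O) = 2387*(O + O) = 2387*(2*O) = 4774*O)
S(-495)/(-8744977) = (4774*(-495))/(-8744977) = -2363130*(-1/8744977) = 2363130/8744977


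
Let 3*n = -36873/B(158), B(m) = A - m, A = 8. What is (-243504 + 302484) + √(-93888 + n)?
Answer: 58980 + I*√9380606/10 ≈ 58980.0 + 306.28*I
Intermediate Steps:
B(m) = 8 - m
n = 4097/50 (n = (-36873/(8 - 1*158))/3 = (-36873/(8 - 158))/3 = (-36873/(-150))/3 = (-36873*(-1/150))/3 = (⅓)*(12291/50) = 4097/50 ≈ 81.940)
(-243504 + 302484) + √(-93888 + n) = (-243504 + 302484) + √(-93888 + 4097/50) = 58980 + √(-4690303/50) = 58980 + I*√9380606/10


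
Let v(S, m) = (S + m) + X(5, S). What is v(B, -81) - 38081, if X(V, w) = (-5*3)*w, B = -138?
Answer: -36230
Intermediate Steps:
X(V, w) = -15*w
v(S, m) = m - 14*S (v(S, m) = (S + m) - 15*S = m - 14*S)
v(B, -81) - 38081 = (-81 - 14*(-138)) - 38081 = (-81 + 1932) - 38081 = 1851 - 38081 = -36230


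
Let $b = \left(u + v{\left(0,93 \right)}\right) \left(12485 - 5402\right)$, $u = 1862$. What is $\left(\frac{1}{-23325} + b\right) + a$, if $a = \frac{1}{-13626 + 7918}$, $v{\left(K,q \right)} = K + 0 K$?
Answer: $\frac{1755911144719567}{133139100} \approx 1.3189 \cdot 10^{7}$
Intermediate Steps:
$v{\left(K,q \right)} = K$ ($v{\left(K,q \right)} = K + 0 = K$)
$a = - \frac{1}{5708}$ ($a = \frac{1}{-5708} = - \frac{1}{5708} \approx -0.00017519$)
$b = 13188546$ ($b = \left(1862 + 0\right) \left(12485 - 5402\right) = 1862 \cdot 7083 = 13188546$)
$\left(\frac{1}{-23325} + b\right) + a = \left(\frac{1}{-23325} + 13188546\right) - \frac{1}{5708} = \left(- \frac{1}{23325} + 13188546\right) - \frac{1}{5708} = \frac{307622835449}{23325} - \frac{1}{5708} = \frac{1755911144719567}{133139100}$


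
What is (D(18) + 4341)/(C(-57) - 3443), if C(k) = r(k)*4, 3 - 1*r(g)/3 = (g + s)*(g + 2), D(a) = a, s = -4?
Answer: -4359/43667 ≈ -0.099824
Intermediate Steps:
r(g) = 9 - 3*(-4 + g)*(2 + g) (r(g) = 9 - 3*(g - 4)*(g + 2) = 9 - 3*(-4 + g)*(2 + g))
C(k) = 132 - 12*k**2 + 24*k (C(k) = (33 - 3*k**2 + 6*k)*4 = 132 - 12*k**2 + 24*k)
(D(18) + 4341)/(C(-57) - 3443) = (18 + 4341)/((132 - 12*(-57)**2 + 24*(-57)) - 3443) = 4359/((132 - 12*3249 - 1368) - 3443) = 4359/((132 - 38988 - 1368) - 3443) = 4359/(-40224 - 3443) = 4359/(-43667) = 4359*(-1/43667) = -4359/43667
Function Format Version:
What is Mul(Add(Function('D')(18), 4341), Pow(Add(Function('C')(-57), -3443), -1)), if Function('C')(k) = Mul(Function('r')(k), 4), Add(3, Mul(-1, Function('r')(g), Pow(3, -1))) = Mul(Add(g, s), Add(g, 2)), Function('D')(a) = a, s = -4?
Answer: Rational(-4359, 43667) ≈ -0.099824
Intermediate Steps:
Function('r')(g) = Add(9, Mul(-3, Add(-4, g), Add(2, g))) (Function('r')(g) = Add(9, Mul(-3, Mul(Add(g, -4), Add(g, 2)))) = Add(9, Mul(-3, Mul(Add(-4, g), Add(2, g)))) = Add(9, Mul(-3, Add(-4, g), Add(2, g))))
Function('C')(k) = Add(132, Mul(-12, Pow(k, 2)), Mul(24, k)) (Function('C')(k) = Mul(Add(33, Mul(-3, Pow(k, 2)), Mul(6, k)), 4) = Add(132, Mul(-12, Pow(k, 2)), Mul(24, k)))
Mul(Add(Function('D')(18), 4341), Pow(Add(Function('C')(-57), -3443), -1)) = Mul(Add(18, 4341), Pow(Add(Add(132, Mul(-12, Pow(-57, 2)), Mul(24, -57)), -3443), -1)) = Mul(4359, Pow(Add(Add(132, Mul(-12, 3249), -1368), -3443), -1)) = Mul(4359, Pow(Add(Add(132, -38988, -1368), -3443), -1)) = Mul(4359, Pow(Add(-40224, -3443), -1)) = Mul(4359, Pow(-43667, -1)) = Mul(4359, Rational(-1, 43667)) = Rational(-4359, 43667)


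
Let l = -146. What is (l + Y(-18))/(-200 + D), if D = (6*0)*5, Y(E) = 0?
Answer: 73/100 ≈ 0.73000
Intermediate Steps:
D = 0 (D = 0*5 = 0)
(l + Y(-18))/(-200 + D) = (-146 + 0)/(-200 + 0) = -146/(-200) = -146*(-1/200) = 73/100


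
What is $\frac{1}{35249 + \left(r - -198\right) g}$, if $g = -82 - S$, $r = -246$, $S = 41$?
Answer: $\frac{1}{41153} \approx 2.43 \cdot 10^{-5}$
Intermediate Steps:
$g = -123$ ($g = -82 - 41 = -123$)
$\frac{1}{35249 + \left(r - -198\right) g} = \frac{1}{35249 + \left(-246 - -198\right) \left(-123\right)} = \frac{1}{35249 + \left(-246 + 198\right) \left(-123\right)} = \frac{1}{35249 - -5904} = \frac{1}{35249 + 5904} = \frac{1}{41153}$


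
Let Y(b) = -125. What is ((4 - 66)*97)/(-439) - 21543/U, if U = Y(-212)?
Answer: 10209127/54875 ≈ 186.04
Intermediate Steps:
U = -125
((4 - 66)*97)/(-439) - 21543/U = ((4 - 66)*97)/(-439) - 21543/(-125) = -62*97*(-1/439) - 21543*(-1/125) = -6014*(-1/439) + 21543/125 = 6014/439 + 21543/125 = 10209127/54875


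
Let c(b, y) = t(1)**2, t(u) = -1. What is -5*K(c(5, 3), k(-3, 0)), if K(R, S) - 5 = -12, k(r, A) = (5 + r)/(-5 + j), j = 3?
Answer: 35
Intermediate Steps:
c(b, y) = 1 (c(b, y) = (-1)**2 = 1)
k(r, A) = -5/2 - r/2 (k(r, A) = (5 + r)/(-5 + 3) = (5 + r)/(-2) = (5 + r)*(-1/2) = -5/2 - r/2)
K(R, S) = -7 (K(R, S) = 5 - 12 = -7)
-5*K(c(5, 3), k(-3, 0)) = -5*(-7) = 35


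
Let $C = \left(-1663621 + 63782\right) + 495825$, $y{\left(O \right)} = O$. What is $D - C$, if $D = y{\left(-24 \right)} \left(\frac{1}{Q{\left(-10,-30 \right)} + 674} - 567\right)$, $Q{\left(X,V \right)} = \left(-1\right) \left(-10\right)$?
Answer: $\frac{63704452}{57} \approx 1.1176 \cdot 10^{6}$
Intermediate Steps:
$Q{\left(X,V \right)} = 10$
$D = \frac{775654}{57}$ ($D = - 24 \left(\frac{1}{10 + 674} - 567\right) = - 24 \left(\frac{1}{684} - 567\right) = \left(-24\right) \left(- \frac{387827}{684}\right) = \frac{775654}{57} \approx 13608.0$)
$C = -1104014$ ($C = -1599839 + 495825 = -1104014$)
$D - C = \frac{775654}{57} - -1104014 = \frac{775654}{57} + 1104014 = \frac{63704452}{57}$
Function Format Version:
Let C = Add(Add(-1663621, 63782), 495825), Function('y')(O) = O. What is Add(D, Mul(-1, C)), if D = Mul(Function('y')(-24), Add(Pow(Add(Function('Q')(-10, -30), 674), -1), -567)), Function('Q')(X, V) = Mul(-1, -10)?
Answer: Rational(63704452, 57) ≈ 1.1176e+6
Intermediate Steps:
Function('Q')(X, V) = 10
D = Rational(775654, 57) (D = Mul(-24, Add(Pow(Add(10, 674), -1), -567)) = Mul(-24, Add(Pow(684, -1), -567)) = Mul(-24, Add(Rational(1, 684), -567)) = Mul(-24, Rational(-387827, 684)) = Rational(775654, 57) ≈ 13608.)
C = -1104014 (C = Add(-1599839, 495825) = -1104014)
Add(D, Mul(-1, C)) = Add(Rational(775654, 57), Mul(-1, -1104014)) = Add(Rational(775654, 57), 1104014) = Rational(63704452, 57)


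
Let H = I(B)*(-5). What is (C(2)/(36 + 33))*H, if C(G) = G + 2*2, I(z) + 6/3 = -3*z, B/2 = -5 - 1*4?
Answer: -520/23 ≈ -22.609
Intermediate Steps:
B = -18 (B = 2*(-5 - 1*4) = 2*(-5 - 4) = 2*(-9) = -18)
I(z) = -2 - 3*z
C(G) = 4 + G (C(G) = G + 4 = 4 + G)
H = -260 (H = (-2 - 3*(-18))*(-5) = (-2 + 54)*(-5) = 52*(-5) = -260)
(C(2)/(36 + 33))*H = ((4 + 2)/(36 + 33))*(-260) = (6/69)*(-260) = ((1/69)*6)*(-260) = (2/23)*(-260) = -520/23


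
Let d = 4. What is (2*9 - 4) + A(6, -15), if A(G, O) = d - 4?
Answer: 14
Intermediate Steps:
A(G, O) = 0 (A(G, O) = 4 - 4 = 0)
(2*9 - 4) + A(6, -15) = (2*9 - 4) + 0 = (18 - 4) + 0 = 14 + 0 = 14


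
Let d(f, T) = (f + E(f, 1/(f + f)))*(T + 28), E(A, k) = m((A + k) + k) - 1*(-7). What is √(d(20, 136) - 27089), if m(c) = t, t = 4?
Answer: 3*I*√2445 ≈ 148.34*I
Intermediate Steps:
m(c) = 4
E(A, k) = 11 (E(A, k) = 4 - 1*(-7) = 4 + 7 = 11)
d(f, T) = (11 + f)*(28 + T) (d(f, T) = (f + 11)*(T + 28) = (11 + f)*(28 + T))
√(d(20, 136) - 27089) = √((308 + 11*136 + 28*20 + 136*20) - 27089) = √((308 + 1496 + 560 + 2720) - 27089) = √(5084 - 27089) = √(-22005) = 3*I*√2445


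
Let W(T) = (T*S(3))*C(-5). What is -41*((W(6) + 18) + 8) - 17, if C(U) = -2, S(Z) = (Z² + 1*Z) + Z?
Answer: 6297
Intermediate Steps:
S(Z) = Z² + 2*Z (S(Z) = (Z² + Z) + Z = (Z + Z²) + Z = Z² + 2*Z)
W(T) = -30*T (W(T) = (T*(3*(2 + 3)))*(-2) = (T*(3*5))*(-2) = (T*15)*(-2) = (15*T)*(-2) = -30*T)
-41*((W(6) + 18) + 8) - 17 = -41*((-30*6 + 18) + 8) - 17 = -41*((-180 + 18) + 8) - 17 = -41*(-162 + 8) - 17 = -41*(-154) - 17 = 6314 - 17 = 6297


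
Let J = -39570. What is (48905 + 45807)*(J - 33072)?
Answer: -6880069104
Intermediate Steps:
(48905 + 45807)*(J - 33072) = (48905 + 45807)*(-39570 - 33072) = 94712*(-72642) = -6880069104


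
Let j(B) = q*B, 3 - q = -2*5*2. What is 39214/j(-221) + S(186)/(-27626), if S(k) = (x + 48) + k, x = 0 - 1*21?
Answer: -1084408643/140422958 ≈ -7.7224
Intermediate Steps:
x = -21 (x = 0 - 21 = -21)
q = 23 (q = 3 - (-2*5)*2 = 3 - (-10)*2 = 3 - 1*(-20) = 3 + 20 = 23)
S(k) = 27 + k (S(k) = (-21 + 48) + k = 27 + k)
j(B) = 23*B
39214/j(-221) + S(186)/(-27626) = 39214/((23*(-221))) + (27 + 186)/(-27626) = 39214/(-5083) + 213*(-1/27626) = 39214*(-1/5083) - 213/27626 = -39214/5083 - 213/27626 = -1084408643/140422958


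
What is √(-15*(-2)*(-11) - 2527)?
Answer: I*√2857 ≈ 53.451*I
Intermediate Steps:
√(-15*(-2)*(-11) - 2527) = √(30*(-11) - 2527) = √(-330 - 2527) = √(-2857) = I*√2857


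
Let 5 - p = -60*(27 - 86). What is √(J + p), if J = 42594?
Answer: √39059 ≈ 197.63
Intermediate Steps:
p = -3535 (p = 5 - (-60)*(27 - 86) = 5 - (-60)*(-59) = 5 - 1*3540 = 5 - 3540 = -3535)
√(J + p) = √(42594 - 3535) = √39059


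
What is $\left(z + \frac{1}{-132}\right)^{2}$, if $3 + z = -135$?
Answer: $\frac{331859089}{17424} \approx 19046.0$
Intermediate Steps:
$z = -138$ ($z = -3 - 135 = -138$)
$\left(z + \frac{1}{-132}\right)^{2} = \left(-138 + \frac{1}{-132}\right)^{2} = \left(-138 - \frac{1}{132}\right)^{2} = \left(- \frac{18217}{132}\right)^{2} = \frac{331859089}{17424}$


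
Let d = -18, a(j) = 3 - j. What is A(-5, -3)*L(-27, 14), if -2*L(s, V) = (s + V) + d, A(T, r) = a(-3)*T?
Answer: -465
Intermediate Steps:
A(T, r) = 6*T (A(T, r) = (3 - 1*(-3))*T = (3 + 3)*T = 6*T)
L(s, V) = 9 - V/2 - s/2 (L(s, V) = -((s + V) - 18)/2 = -((V + s) - 18)/2 = -(-18 + V + s)/2 = 9 - V/2 - s/2)
A(-5, -3)*L(-27, 14) = (6*(-5))*(9 - ½*14 - ½*(-27)) = -30*(9 - 7 + 27/2) = -30*31/2 = -465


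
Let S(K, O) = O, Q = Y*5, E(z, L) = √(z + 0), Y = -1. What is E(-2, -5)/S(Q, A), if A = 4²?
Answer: I*√2/16 ≈ 0.088388*I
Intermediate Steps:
E(z, L) = √z
A = 16
Q = -5 (Q = -1*5 = -5)
E(-2, -5)/S(Q, A) = √(-2)/16 = (I*√2)*(1/16) = I*√2/16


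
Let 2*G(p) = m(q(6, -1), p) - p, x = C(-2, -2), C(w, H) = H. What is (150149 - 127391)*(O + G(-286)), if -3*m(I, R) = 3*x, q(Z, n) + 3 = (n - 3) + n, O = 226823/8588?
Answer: 16653109605/4294 ≈ 3.8782e+6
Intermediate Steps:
O = 226823/8588 (O = 226823*(1/8588) = 226823/8588 ≈ 26.412)
x = -2
q(Z, n) = -6 + 2*n (q(Z, n) = -3 + ((n - 3) + n) = -3 + ((-3 + n) + n) = -3 + (-3 + 2*n) = -6 + 2*n)
m(I, R) = 2 (m(I, R) = -(-2) = -⅓*(-6) = 2)
G(p) = 1 - p/2 (G(p) = (2 - p)/2 = 1 - p/2)
(150149 - 127391)*(O + G(-286)) = (150149 - 127391)*(226823/8588 + (1 - ½*(-286))) = 22758*(226823/8588 + (1 + 143)) = 22758*(226823/8588 + 144) = 22758*(1463495/8588) = 16653109605/4294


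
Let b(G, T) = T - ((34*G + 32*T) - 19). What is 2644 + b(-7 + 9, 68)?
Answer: 487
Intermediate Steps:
b(G, T) = 19 - 34*G - 31*T (b(G, T) = T - ((32*T + 34*G) - 19) = T - (-19 + 32*T + 34*G) = T + (19 - 34*G - 32*T) = 19 - 34*G - 31*T)
2644 + b(-7 + 9, 68) = 2644 + (19 - 34*(-7 + 9) - 31*68) = 2644 + (19 - 34*2 - 2108) = 2644 + (19 - 68 - 2108) = 2644 - 2157 = 487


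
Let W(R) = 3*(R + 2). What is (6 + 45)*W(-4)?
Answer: -306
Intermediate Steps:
W(R) = 6 + 3*R (W(R) = 3*(2 + R) = 6 + 3*R)
(6 + 45)*W(-4) = (6 + 45)*(6 + 3*(-4)) = 51*(6 - 12) = 51*(-6) = -306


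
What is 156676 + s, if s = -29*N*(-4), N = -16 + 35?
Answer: 158880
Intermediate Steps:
N = 19
s = 2204 (s = -29*19*(-4) = -551*(-4) = 2204)
156676 + s = 156676 + 2204 = 158880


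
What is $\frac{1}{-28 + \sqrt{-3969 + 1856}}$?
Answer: $- \frac{28}{2897} - \frac{i \sqrt{2113}}{2897} \approx -0.0096652 - 0.015867 i$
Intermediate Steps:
$\frac{1}{-28 + \sqrt{-3969 + 1856}} = \frac{1}{-28 + \sqrt{-2113}} = \frac{1}{-28 + i \sqrt{2113}}$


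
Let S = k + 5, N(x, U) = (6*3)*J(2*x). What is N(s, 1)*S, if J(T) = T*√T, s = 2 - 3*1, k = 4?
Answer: -324*I*√2 ≈ -458.21*I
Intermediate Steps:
s = -1 (s = 2 - 3 = -1)
J(T) = T^(3/2)
N(x, U) = 36*√2*x^(3/2) (N(x, U) = (6*3)*(2*x)^(3/2) = 18*(2*√2*x^(3/2)) = 36*√2*x^(3/2))
S = 9 (S = 4 + 5 = 9)
N(s, 1)*S = (36*√2*(-1)^(3/2))*9 = (36*√2*(-I))*9 = -36*I*√2*9 = -324*I*√2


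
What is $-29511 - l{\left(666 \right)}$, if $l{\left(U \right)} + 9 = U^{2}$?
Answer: $-473058$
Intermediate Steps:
$l{\left(U \right)} = -9 + U^{2}$
$-29511 - l{\left(666 \right)} = -29511 - \left(-9 + 666^{2}\right) = -29511 - \left(-9 + 443556\right) = -29511 - 443547 = -473058$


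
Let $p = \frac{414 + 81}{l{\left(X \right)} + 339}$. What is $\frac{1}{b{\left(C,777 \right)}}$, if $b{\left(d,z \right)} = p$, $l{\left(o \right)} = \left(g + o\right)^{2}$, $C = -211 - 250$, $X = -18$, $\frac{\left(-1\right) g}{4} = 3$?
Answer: $\frac{413}{165} \approx 2.503$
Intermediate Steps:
$g = -12$ ($g = \left(-4\right) 3 = -12$)
$C = -461$ ($C = -211 - 250 = -461$)
$l{\left(o \right)} = \left(-12 + o\right)^{2}$
$p = \frac{165}{413}$ ($p = \frac{414 + 81}{\left(-12 - 18\right)^{2} + 339} = \frac{495}{\left(-30\right)^{2} + 339} = \frac{495}{900 + 339} = \frac{495}{1239} = 495 \cdot \frac{1}{1239} = \frac{165}{413} \approx 0.39952$)
$b{\left(d,z \right)} = \frac{165}{413}$
$\frac{1}{b{\left(C,777 \right)}} = \frac{1}{\frac{165}{413}} = \frac{413}{165}$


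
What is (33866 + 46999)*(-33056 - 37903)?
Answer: -5738099535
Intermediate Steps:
(33866 + 46999)*(-33056 - 37903) = 80865*(-70959) = -5738099535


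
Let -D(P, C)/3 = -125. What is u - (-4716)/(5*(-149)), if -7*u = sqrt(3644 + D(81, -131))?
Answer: -4716/745 - sqrt(4019)/7 ≈ -15.387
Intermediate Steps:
D(P, C) = 375 (D(P, C) = -3*(-125) = 375)
u = -sqrt(4019)/7 (u = -sqrt(3644 + 375)/7 = -sqrt(4019)/7 ≈ -9.0565)
u - (-4716)/(5*(-149)) = -sqrt(4019)/7 - (-4716)/(5*(-149)) = -sqrt(4019)/7 - (-4716)/(-745) = -sqrt(4019)/7 - (-4716)*(-1)/745 = -sqrt(4019)/7 - 1*4716/745 = -sqrt(4019)/7 - 4716/745 = -4716/745 - sqrt(4019)/7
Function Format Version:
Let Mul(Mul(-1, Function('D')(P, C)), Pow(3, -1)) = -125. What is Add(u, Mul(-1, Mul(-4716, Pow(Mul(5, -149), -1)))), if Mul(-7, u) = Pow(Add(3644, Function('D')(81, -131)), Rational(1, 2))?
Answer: Add(Rational(-4716, 745), Mul(Rational(-1, 7), Pow(4019, Rational(1, 2)))) ≈ -15.387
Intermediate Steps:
Function('D')(P, C) = 375 (Function('D')(P, C) = Mul(-3, -125) = 375)
u = Mul(Rational(-1, 7), Pow(4019, Rational(1, 2))) (u = Mul(Rational(-1, 7), Pow(Add(3644, 375), Rational(1, 2))) = Mul(Rational(-1, 7), Pow(4019, Rational(1, 2))) ≈ -9.0565)
Add(u, Mul(-1, Mul(-4716, Pow(Mul(5, -149), -1)))) = Add(Mul(Rational(-1, 7), Pow(4019, Rational(1, 2))), Mul(-1, Mul(-4716, Pow(Mul(5, -149), -1)))) = Add(Mul(Rational(-1, 7), Pow(4019, Rational(1, 2))), Mul(-1, Mul(-4716, Pow(-745, -1)))) = Add(Mul(Rational(-1, 7), Pow(4019, Rational(1, 2))), Mul(-1, Mul(-4716, Rational(-1, 745)))) = Add(Mul(Rational(-1, 7), Pow(4019, Rational(1, 2))), Mul(-1, Rational(4716, 745))) = Add(Mul(Rational(-1, 7), Pow(4019, Rational(1, 2))), Rational(-4716, 745)) = Add(Rational(-4716, 745), Mul(Rational(-1, 7), Pow(4019, Rational(1, 2))))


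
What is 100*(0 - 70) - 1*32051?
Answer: -39051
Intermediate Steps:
100*(0 - 70) - 1*32051 = 100*(-70) - 32051 = -7000 - 32051 = -39051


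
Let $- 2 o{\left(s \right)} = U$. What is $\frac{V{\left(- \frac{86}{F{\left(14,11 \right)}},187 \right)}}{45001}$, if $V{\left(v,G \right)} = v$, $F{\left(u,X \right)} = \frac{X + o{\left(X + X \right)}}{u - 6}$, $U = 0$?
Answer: $- \frac{688}{495011} \approx -0.0013899$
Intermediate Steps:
$o{\left(s \right)} = 0$ ($o{\left(s \right)} = \left(- \frac{1}{2}\right) 0 = 0$)
$F{\left(u,X \right)} = \frac{X}{-6 + u}$ ($F{\left(u,X \right)} = \frac{X + 0}{u - 6} = \frac{X}{-6 + u}$)
$\frac{V{\left(- \frac{86}{F{\left(14,11 \right)}},187 \right)}}{45001} = \frac{\left(-86\right) \frac{1}{11 \frac{1}{-6 + 14}}}{45001} = - \frac{86}{11 \cdot \frac{1}{8}} \cdot \frac{1}{45001} = - \frac{86}{\frac{11}{8}} \cdot \frac{1}{45001} = \left(-86\right) \frac{8}{11} \cdot \frac{1}{45001} = \left(- \frac{688}{11}\right) \frac{1}{45001} = - \frac{688}{495011}$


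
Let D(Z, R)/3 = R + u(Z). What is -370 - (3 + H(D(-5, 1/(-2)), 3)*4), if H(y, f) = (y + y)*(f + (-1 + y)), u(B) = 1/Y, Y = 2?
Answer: -373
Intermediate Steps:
u(B) = ½ (u(B) = 1/2 = ½)
D(Z, R) = 3/2 + 3*R (D(Z, R) = 3*(R + ½) = 3*(½ + R) = 3/2 + 3*R)
H(y, f) = 2*y*(-1 + f + y) (H(y, f) = (2*y)*(-1 + f + y) = 2*y*(-1 + f + y))
-370 - (3 + H(D(-5, 1/(-2)), 3)*4) = -370 - (3 + (2*(3/2 + 3/(-2))*(-1 + 3 + (3/2 + 3/(-2))))*4) = -370 - (3 + (2*(3/2 + 3*(-½))*(-1 + 3 + (3/2 + 3*(-½))))*4) = -370 - (3 + (2*(3/2 - 3/2)*(-1 + 3 + (3/2 - 3/2)))*4) = -370 - (3 + (2*0*(-1 + 3 + 0))*4) = -370 - (3 + (2*0*2)*4) = -370 - (3 + 0*4) = -370 - (3 + 0) = -370 - 1*3 = -370 - 3 = -373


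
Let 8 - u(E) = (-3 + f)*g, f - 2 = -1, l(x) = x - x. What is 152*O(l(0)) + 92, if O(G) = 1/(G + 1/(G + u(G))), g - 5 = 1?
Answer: 3132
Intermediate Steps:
g = 6 (g = 5 + 1 = 6)
l(x) = 0
f = 1 (f = 2 - 1 = 1)
u(E) = 20 (u(E) = 8 - (-3 + 1)*6 = 8 - (-2)*6 = 8 - 1*(-12) = 8 + 12 = 20)
O(G) = 1/(G + 1/(20 + G)) (O(G) = 1/(G + 1/(G + 20)) = 1/(G + 1/(20 + G)))
152*O(l(0)) + 92 = 152*((20 + 0)/(1 + 0² + 20*0)) + 92 = 152*(20/(1 + 0 + 0)) + 92 = 152*(20/1) + 92 = 152*(1*20) + 92 = 152*20 + 92 = 3040 + 92 = 3132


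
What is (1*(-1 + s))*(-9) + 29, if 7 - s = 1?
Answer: -16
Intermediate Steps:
s = 6 (s = 7 - 1*1 = 7 - 1 = 6)
(1*(-1 + s))*(-9) + 29 = (1*(-1 + 6))*(-9) + 29 = (1*5)*(-9) + 29 = 5*(-9) + 29 = -45 + 29 = -16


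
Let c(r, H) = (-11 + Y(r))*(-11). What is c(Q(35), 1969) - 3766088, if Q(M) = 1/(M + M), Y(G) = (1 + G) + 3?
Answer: -263620781/70 ≈ -3.7660e+6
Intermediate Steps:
Y(G) = 4 + G
Q(M) = 1/(2*M)
c(r, H) = 77 - 11*r (c(r, H) = (-11 + (4 + r))*(-11) = (-7 + r)*(-11) = 77 - 11*r)
c(Q(35), 1969) - 3766088 = (77 - 11/(2*35)) - 3766088 = (77 - 11*1/70) - 3766088 = (77 - 11/70) - 3766088 = 5379/70 - 3766088 = -263620781/70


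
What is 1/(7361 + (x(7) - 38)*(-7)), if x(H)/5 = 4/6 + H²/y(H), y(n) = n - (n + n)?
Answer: 3/23546 ≈ 0.00012741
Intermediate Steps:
y(n) = -n (y(n) = n - 2*n = -n)
x(H) = 10/3 - 5*H (x(H) = 5*(4/6 + H²/((-H))) = 5*(4*(⅙) + H²*(-1/H)) = 5*(⅔ - H) = 10/3 - 5*H)
1/(7361 + (x(7) - 38)*(-7)) = 1/(7361 + ((10/3 - 5*7) - 38)*(-7)) = 1/(7361 + ((10/3 - 35) - 38)*(-7)) = 1/(7361 + (-95/3 - 38)*(-7)) = 1/(7361 - 209/3*(-7)) = 1/(7361 + 1463/3) = 1/(23546/3) = 3/23546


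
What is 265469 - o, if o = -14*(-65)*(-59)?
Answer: 319159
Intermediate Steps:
o = -53690 (o = 910*(-59) = -53690)
265469 - o = 265469 - 1*(-53690) = 265469 + 53690 = 319159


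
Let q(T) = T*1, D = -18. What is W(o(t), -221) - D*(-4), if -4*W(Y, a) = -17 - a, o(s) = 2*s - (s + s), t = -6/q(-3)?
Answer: -123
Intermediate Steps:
q(T) = T
t = 2 (t = -6/(-3) = -6*(-1/3) = 2)
o(s) = 0 (o(s) = 2*s - 2*s = 0)
W(Y, a) = 17/4 + a/4 (W(Y, a) = -(-17 - a)/4 = 17/4 + a/4)
W(o(t), -221) - D*(-4) = (17/4 + (1/4)*(-221)) - (-18)*(-4) = (17/4 - 221/4) - 1*72 = -51 - 72 = -123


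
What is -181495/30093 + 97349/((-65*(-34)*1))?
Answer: 2528419507/66505530 ≈ 38.018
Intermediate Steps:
-181495/30093 + 97349/((-65*(-34)*1)) = -181495*1/30093 + 97349/((2210*1)) = -181495/30093 + 97349/2210 = 2528419507/66505530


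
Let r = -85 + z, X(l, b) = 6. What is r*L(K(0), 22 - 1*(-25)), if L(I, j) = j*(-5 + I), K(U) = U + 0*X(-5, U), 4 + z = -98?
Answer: 43945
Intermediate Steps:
z = -102 (z = -4 - 98 = -102)
K(U) = U (K(U) = U + 0*6 = U + 0 = U)
r = -187 (r = -85 - 102 = -187)
r*L(K(0), 22 - 1*(-25)) = -187*(22 - 1*(-25))*(-5 + 0) = -187*(22 + 25)*(-5) = -8789*(-5) = -187*(-235) = 43945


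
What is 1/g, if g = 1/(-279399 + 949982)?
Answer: 670583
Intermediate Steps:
g = 1/670583 ≈ 1.4912e-6
1/g = 1/(1/670583) = 670583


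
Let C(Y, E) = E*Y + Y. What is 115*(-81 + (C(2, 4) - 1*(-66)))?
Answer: -575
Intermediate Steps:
C(Y, E) = Y + E*Y
115*(-81 + (C(2, 4) - 1*(-66))) = 115*(-81 + (2*(1 + 4) - 1*(-66))) = 115*(-81 + (2*5 + 66)) = 115*(-81 + (10 + 66)) = 115*(-81 + 76) = 115*(-5) = -575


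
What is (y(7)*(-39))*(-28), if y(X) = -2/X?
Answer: -312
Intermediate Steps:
(y(7)*(-39))*(-28) = (-2/7*(-39))*(-28) = (-2*⅐*(-39))*(-28) = -2/7*(-39)*(-28) = (78/7)*(-28) = -312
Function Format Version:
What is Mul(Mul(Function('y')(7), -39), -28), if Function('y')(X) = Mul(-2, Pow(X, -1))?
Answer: -312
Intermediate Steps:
Mul(Mul(Function('y')(7), -39), -28) = Mul(Mul(Mul(-2, Pow(7, -1)), -39), -28) = Mul(Mul(Mul(-2, Rational(1, 7)), -39), -28) = Mul(Mul(Rational(-2, 7), -39), -28) = Mul(Rational(78, 7), -28) = -312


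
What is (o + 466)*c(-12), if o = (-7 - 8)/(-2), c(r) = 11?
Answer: 10417/2 ≈ 5208.5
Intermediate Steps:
o = 15/2 (o = -15*(-1/2) = 15/2 ≈ 7.5000)
(o + 466)*c(-12) = (15/2 + 466)*11 = (947/2)*11 = 10417/2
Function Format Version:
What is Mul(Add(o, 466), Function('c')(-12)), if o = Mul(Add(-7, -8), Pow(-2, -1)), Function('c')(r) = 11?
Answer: Rational(10417, 2) ≈ 5208.5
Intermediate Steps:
o = Rational(15, 2) (o = Mul(-15, Rational(-1, 2)) = Rational(15, 2) ≈ 7.5000)
Mul(Add(o, 466), Function('c')(-12)) = Mul(Add(Rational(15, 2), 466), 11) = Mul(Rational(947, 2), 11) = Rational(10417, 2)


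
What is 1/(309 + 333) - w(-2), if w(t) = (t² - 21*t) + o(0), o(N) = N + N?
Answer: -29531/642 ≈ -45.998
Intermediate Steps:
o(N) = 2*N
w(t) = t² - 21*t (w(t) = (t² - 21*t) + 2*0 = (t² - 21*t) + 0 = t² - 21*t)
1/(309 + 333) - w(-2) = 1/(309 + 333) - (-2)*(-21 - 2) = 1/642 - (-2)*(-23) = 1/642 - 1*46 = 1/642 - 46 = -29531/642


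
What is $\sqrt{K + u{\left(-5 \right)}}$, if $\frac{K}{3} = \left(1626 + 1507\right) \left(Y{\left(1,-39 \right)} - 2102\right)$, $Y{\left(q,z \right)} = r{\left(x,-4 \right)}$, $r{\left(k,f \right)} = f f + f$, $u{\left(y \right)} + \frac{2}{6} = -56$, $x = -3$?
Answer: $\frac{i \sqrt{176795697}}{3} \approx 4432.1 i$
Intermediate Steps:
$u{\left(y \right)} = - \frac{169}{3}$ ($u{\left(y \right)} = - \frac{1}{3} - 56 = - \frac{169}{3}$)
$r{\left(k,f \right)} = f + f^{2}$ ($r{\left(k,f \right)} = f^{2} + f = f + f^{2}$)
$Y{\left(q,z \right)} = 12$ ($Y{\left(q,z \right)} = - 4 \left(1 - 4\right) = \left(-4\right) \left(-3\right) = 12$)
$K = -19643910$ ($K = 3 \left(1626 + 1507\right) \left(12 - 2102\right) = 3 \cdot 3133 \left(-2090\right) = 3 \left(-6547970\right) = -19643910$)
$\sqrt{K + u{\left(-5 \right)}} = \sqrt{-19643910 - \frac{169}{3}} = \sqrt{- \frac{58931899}{3}} = \frac{i \sqrt{176795697}}{3}$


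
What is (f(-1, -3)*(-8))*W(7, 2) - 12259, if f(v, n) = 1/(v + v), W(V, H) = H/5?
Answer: -61287/5 ≈ -12257.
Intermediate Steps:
W(V, H) = H/5 (W(V, H) = H*(⅕) = H/5)
f(v, n) = 1/(2*v)
(f(-1, -3)*(-8))*W(7, 2) - 12259 = (((½)/(-1))*(-8))*((⅕)*2) - 12259 = (((½)*(-1))*(-8))*(⅖) - 12259 = -½*(-8)*(⅖) - 12259 = 4*(⅖) - 12259 = 8/5 - 12259 = -61287/5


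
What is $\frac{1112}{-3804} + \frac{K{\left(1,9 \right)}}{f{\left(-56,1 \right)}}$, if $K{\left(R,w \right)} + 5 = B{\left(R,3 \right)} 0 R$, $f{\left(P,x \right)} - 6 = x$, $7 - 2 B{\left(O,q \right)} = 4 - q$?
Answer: $- \frac{6701}{6657} \approx -1.0066$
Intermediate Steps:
$B{\left(O,q \right)} = \frac{3}{2} + \frac{q}{2}$ ($B{\left(O,q \right)} = \frac{7}{2} - \frac{4 - q}{2} = \frac{7}{2} + \left(-2 + \frac{q}{2}\right) = \frac{3}{2} + \frac{q}{2}$)
$f{\left(P,x \right)} = 6 + x$
$K{\left(R,w \right)} = -5$ ($K{\left(R,w \right)} = -5 + \left(\frac{3}{2} + \frac{1}{2} \cdot 3\right) 0 R = -5 + \left(\frac{3}{2} + \frac{3}{2}\right) 0 R = -5 + 3 \cdot 0 R = -5 + 0 R = -5 + 0 = -5$)
$\frac{1112}{-3804} + \frac{K{\left(1,9 \right)}}{f{\left(-56,1 \right)}} = \frac{1112}{-3804} - \frac{5}{6 + 1} = 1112 \left(- \frac{1}{3804}\right) - \frac{5}{7} = - \frac{278}{951} - \frac{5}{7} = - \frac{6701}{6657}$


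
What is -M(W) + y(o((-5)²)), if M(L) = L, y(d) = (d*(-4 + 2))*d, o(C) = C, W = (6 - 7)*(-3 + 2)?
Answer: -1251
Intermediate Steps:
W = 1 (W = -1*(-1) = 1)
y(d) = -2*d² (y(d) = (d*(-2))*d = (-2*d)*d = -2*d²)
-M(W) + y(o((-5)²)) = -1*1 - 2*((-5)²)² = -1 - 2*25² = -1 - 2*625 = -1 - 1250 = -1251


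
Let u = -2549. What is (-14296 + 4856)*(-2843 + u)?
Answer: 50900480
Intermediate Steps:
(-14296 + 4856)*(-2843 + u) = (-14296 + 4856)*(-2843 - 2549) = -9440*(-5392) = 50900480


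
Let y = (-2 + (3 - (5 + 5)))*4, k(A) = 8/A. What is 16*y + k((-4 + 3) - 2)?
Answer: -1736/3 ≈ -578.67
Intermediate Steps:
y = -36 (y = (-2 + (3 - 1*10))*4 = (-2 + (3 - 10))*4 = (-2 - 7)*4 = -9*4 = -36)
16*y + k((-4 + 3) - 2) = 16*(-36) + 8/((-4 + 3) - 2) = -576 + 8/(-1 - 2) = -576 + 8/(-3) = -576 + 8*(-1/3) = -576 - 8/3 = -1736/3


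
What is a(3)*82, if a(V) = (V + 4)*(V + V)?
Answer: 3444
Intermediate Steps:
a(V) = 2*V*(4 + V) (a(V) = (4 + V)*(2*V) = 2*V*(4 + V))
a(3)*82 = (2*3*(4 + 3))*82 = (2*3*7)*82 = 42*82 = 3444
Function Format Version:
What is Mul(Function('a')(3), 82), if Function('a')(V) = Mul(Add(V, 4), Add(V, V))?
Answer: 3444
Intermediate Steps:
Function('a')(V) = Mul(2, V, Add(4, V)) (Function('a')(V) = Mul(Add(4, V), Mul(2, V)) = Mul(2, V, Add(4, V)))
Mul(Function('a')(3), 82) = Mul(Mul(2, 3, Add(4, 3)), 82) = Mul(Mul(2, 3, 7), 82) = Mul(42, 82) = 3444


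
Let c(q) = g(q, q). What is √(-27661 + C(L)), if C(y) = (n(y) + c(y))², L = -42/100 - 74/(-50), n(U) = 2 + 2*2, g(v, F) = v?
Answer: I*√69027891/50 ≈ 166.17*I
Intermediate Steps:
n(U) = 6 (n(U) = 2 + 4 = 6)
L = 53/50 (L = -42*1/100 - 74*(-1/50) = -21/50 + 37/25 = 53/50 ≈ 1.0600)
c(q) = q
C(y) = (6 + y)²
√(-27661 + C(L)) = √(-27661 + (6 + 53/50)²) = √(-27661 + (353/50)²) = √(-27661 + 124609/2500) = √(-69027891/2500) = I*√69027891/50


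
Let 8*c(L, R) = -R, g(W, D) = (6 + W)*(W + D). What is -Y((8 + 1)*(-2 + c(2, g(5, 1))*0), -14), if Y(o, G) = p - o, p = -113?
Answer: 95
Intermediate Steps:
g(W, D) = (6 + W)*(D + W)
c(L, R) = -R/8 (c(L, R) = (-R)/8 = -R/8)
Y(o, G) = -113 - o
-Y((8 + 1)*(-2 + c(2, g(5, 1))*0), -14) = -(-113 - (8 + 1)*(-2 - (5**2 + 6*1 + 6*5 + 1*5)/8*0)) = -(-113 - 9*(-2 - (25 + 6 + 30 + 5)/8*0)) = -(-113 - 9*(-2 - 1/8*66*0)) = -(-113 - 9*(-2 - 33/4*0)) = -(-113 - 9*(-2 + 0)) = -(-113 - 9*(-2)) = -(-113 - 1*(-18)) = -(-113 + 18) = -1*(-95) = 95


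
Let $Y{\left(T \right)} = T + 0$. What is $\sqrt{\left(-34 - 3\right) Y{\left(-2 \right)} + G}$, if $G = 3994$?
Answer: $6 \sqrt{113} \approx 63.781$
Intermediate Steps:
$Y{\left(T \right)} = T$
$\sqrt{\left(-34 - 3\right) Y{\left(-2 \right)} + G} = \sqrt{\left(-34 - 3\right) \left(-2\right) + 3994} = \sqrt{\left(-37\right) \left(-2\right) + 3994} = \sqrt{74 + 3994} = \sqrt{4068} = 6 \sqrt{113}$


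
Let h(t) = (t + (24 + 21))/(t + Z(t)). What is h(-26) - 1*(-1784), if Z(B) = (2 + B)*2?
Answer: 131997/74 ≈ 1783.7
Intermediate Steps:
Z(B) = 4 + 2*B
h(t) = (45 + t)/(4 + 3*t) (h(t) = (t + (24 + 21))/(t + (4 + 2*t)) = (t + 45)/(4 + 3*t) = (45 + t)/(4 + 3*t))
h(-26) - 1*(-1784) = (45 - 26)/(4 + 3*(-26)) - 1*(-1784) = 19/(4 - 78) + 1784 = 19/(-74) + 1784 = -1/74*19 + 1784 = -19/74 + 1784 = 131997/74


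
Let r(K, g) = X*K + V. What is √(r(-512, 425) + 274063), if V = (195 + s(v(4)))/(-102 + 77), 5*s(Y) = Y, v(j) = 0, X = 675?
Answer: 2*I*√447155/5 ≈ 267.48*I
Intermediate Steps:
s(Y) = Y/5
V = -39/5 (V = (195 + (⅕)*0)/(-102 + 77) = (195 + 0)/(-25) = 195*(-1/25) = -39/5 ≈ -7.8000)
r(K, g) = -39/5 + 675*K (r(K, g) = 675*K - 39/5 = -39/5 + 675*K)
√(r(-512, 425) + 274063) = √((-39/5 + 675*(-512)) + 274063) = √((-39/5 - 345600) + 274063) = √(-1728039/5 + 274063) = √(-357724/5) = 2*I*√447155/5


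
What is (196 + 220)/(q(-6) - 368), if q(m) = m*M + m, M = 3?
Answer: -52/49 ≈ -1.0612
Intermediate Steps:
q(m) = 4*m (q(m) = m*3 + m = 3*m + m = 4*m)
(196 + 220)/(q(-6) - 368) = (196 + 220)/(4*(-6) - 368) = 416/(-24 - 368) = 416/(-392) = 416*(-1/392) = -52/49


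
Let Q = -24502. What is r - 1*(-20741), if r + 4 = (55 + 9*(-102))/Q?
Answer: 508098837/24502 ≈ 20737.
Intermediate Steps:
r = -97145/24502 (r = -4 + (55 + 9*(-102))/(-24502) = -4 + (55 - 918)*(-1/24502) = -4 - 863*(-1/24502) = -4 + 863/24502 = -97145/24502 ≈ -3.9648)
r - 1*(-20741) = -97145/24502 - 1*(-20741) = -97145/24502 + 20741 = 508098837/24502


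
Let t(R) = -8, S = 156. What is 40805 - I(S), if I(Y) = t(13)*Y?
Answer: 42053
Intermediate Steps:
I(Y) = -8*Y
40805 - I(S) = 40805 - (-8)*156 = 40805 - 1*(-1248) = 40805 + 1248 = 42053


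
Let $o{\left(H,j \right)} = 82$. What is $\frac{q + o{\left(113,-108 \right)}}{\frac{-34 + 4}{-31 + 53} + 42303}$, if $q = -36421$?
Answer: $- \frac{133243}{155106} \approx -0.85905$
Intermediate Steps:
$\frac{q + o{\left(113,-108 \right)}}{\frac{-34 + 4}{-31 + 53} + 42303} = \frac{-36421 + 82}{\frac{-34 + 4}{-31 + 53} + 42303} = - \frac{36339}{\frac{1}{22} \left(-30\right) + 42303} = - \frac{36339}{- \frac{15}{11} + 42303} = - \frac{36339}{\frac{465318}{11}} = \left(-36339\right) \frac{11}{465318} = - \frac{133243}{155106}$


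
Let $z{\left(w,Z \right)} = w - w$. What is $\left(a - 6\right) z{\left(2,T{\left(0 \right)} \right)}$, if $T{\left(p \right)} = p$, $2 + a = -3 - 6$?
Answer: $0$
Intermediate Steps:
$a = -11$ ($a = -2 - 9 = -11$)
$z{\left(w,Z \right)} = 0$
$\left(a - 6\right) z{\left(2,T{\left(0 \right)} \right)} = \left(-11 - 6\right) 0 = \left(-17\right) 0 = 0$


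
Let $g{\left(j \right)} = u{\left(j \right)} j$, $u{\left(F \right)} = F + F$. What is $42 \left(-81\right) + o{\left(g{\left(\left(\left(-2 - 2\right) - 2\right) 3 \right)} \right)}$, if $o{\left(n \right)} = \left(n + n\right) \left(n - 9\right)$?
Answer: $824742$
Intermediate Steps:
$u{\left(F \right)} = 2 F$
$g{\left(j \right)} = 2 j^{2}$ ($g{\left(j \right)} = 2 j j = 2 j^{2}$)
$o{\left(n \right)} = 2 n \left(-9 + n\right)$
$42 \left(-81\right) + o{\left(g{\left(\left(\left(-2 - 2\right) - 2\right) 3 \right)} \right)} = 42 \left(-81\right) + 2 \cdot 2 \left(\left(\left(-2 - 2\right) - 2\right) 3\right)^{2} \left(-9 + 2 \left(\left(\left(-2 - 2\right) - 2\right) 3\right)^{2}\right) = -3402 + 2 \cdot 2 \left(\left(\left(-2 - 2\right) - 2\right) 3\right)^{2} \left(-9 + 2 \left(\left(\left(-2 - 2\right) - 2\right) 3\right)^{2}\right) = -3402 + 2 \cdot 2 \left(\left(-4 - 2\right) 3\right)^{2} \left(-9 + 2 \left(\left(-4 - 2\right) 3\right)^{2}\right) = -3402 + 2 \cdot 2 \left(\left(-6\right) 3\right)^{2} \left(-9 + 2 \left(\left(-6\right) 3\right)^{2}\right) = -3402 + 2 \cdot 2 \left(-18\right)^{2} \left(-9 + 2 \left(-18\right)^{2}\right) = -3402 + 2 \cdot 2 \cdot 324 \left(-9 + 2 \cdot 324\right) = -3402 + 2 \cdot 648 \left(-9 + 648\right) = -3402 + 2 \cdot 648 \cdot 639 = -3402 + 828144 = 824742$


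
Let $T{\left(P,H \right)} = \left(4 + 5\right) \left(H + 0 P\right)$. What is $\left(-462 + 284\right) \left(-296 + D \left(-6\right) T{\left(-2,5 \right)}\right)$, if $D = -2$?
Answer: $-43432$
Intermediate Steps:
$T{\left(P,H \right)} = 9 H$ ($T{\left(P,H \right)} = 9 \left(H + 0\right) = 9 H$)
$\left(-462 + 284\right) \left(-296 + D \left(-6\right) T{\left(-2,5 \right)}\right) = \left(-462 + 284\right) \left(-296 + \left(-2\right) \left(-6\right) 9 \cdot 5\right) = - 178 \left(-296 + 12 \cdot 45\right) = - 178 \left(-296 + 540\right) = \left(-178\right) 244 = -43432$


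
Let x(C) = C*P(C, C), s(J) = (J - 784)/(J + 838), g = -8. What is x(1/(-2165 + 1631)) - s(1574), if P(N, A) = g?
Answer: -33547/107334 ≈ -0.31255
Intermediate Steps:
P(N, A) = -8
s(J) = (-784 + J)/(838 + J)
x(C) = -8*C (x(C) = C*(-8) = -8*C)
x(1/(-2165 + 1631)) - s(1574) = -8/(-2165 + 1631) - (-784 + 1574)/(838 + 1574) = -8/(-534) - 790/2412 = -8*(-1/534) - 790/2412 = 4/267 - 1*395/1206 = 4/267 - 395/1206 = -33547/107334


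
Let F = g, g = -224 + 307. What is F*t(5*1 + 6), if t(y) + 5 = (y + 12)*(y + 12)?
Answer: 43492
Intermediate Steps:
g = 83
F = 83
t(y) = -5 + (12 + y)² (t(y) = -5 + (y + 12)*(y + 12) = -5 + (12 + y)*(12 + y) = -5 + (12 + y)²)
F*t(5*1 + 6) = 83*(-5 + (12 + (5*1 + 6))²) = 83*(-5 + (12 + (5 + 6))²) = 83*(-5 + (12 + 11)²) = 83*(-5 + 23²) = 83*(-5 + 529) = 83*524 = 43492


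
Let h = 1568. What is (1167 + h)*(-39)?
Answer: -106665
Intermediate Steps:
(1167 + h)*(-39) = (1167 + 1568)*(-39) = 2735*(-39) = -106665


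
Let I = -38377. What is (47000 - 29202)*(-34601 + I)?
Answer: -1298862444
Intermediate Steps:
(47000 - 29202)*(-34601 + I) = (47000 - 29202)*(-34601 - 38377) = 17798*(-72978) = -1298862444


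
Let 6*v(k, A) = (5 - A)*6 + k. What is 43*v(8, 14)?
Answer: -989/3 ≈ -329.67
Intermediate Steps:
v(k, A) = 5 - A + k/6 (v(k, A) = ((5 - A)*6 + k)/6 = ((30 - 6*A) + k)/6 = (30 + k - 6*A)/6 = 5 - A + k/6)
43*v(8, 14) = 43*(5 - 1*14 + (⅙)*8) = 43*(5 - 14 + 4/3) = 43*(-23/3) = -989/3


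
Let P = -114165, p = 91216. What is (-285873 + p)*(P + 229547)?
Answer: -22459913974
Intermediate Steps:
(-285873 + p)*(P + 229547) = (-285873 + 91216)*(-114165 + 229547) = -194657*115382 = -22459913974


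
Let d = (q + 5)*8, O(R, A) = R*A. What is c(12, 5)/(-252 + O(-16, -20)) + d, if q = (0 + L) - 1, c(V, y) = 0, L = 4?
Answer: 64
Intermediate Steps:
O(R, A) = A*R
q = 3 (q = (0 + 4) - 1 = 4 - 1 = 3)
d = 64 (d = (3 + 5)*8 = 8*8 = 64)
c(12, 5)/(-252 + O(-16, -20)) + d = 0/(-252 - 20*(-16)) + 64 = 0/(-252 + 320) + 64 = 0/68 + 64 = (1/68)*0 + 64 = 0 + 64 = 64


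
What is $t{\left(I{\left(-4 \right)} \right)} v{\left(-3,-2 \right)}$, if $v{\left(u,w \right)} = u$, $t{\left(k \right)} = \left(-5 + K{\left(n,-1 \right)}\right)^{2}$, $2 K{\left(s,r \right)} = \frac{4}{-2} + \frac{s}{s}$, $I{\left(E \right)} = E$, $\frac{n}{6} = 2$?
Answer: $- \frac{363}{4} \approx -90.75$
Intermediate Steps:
$n = 12$ ($n = 6 \cdot 2 = 12$)
$K{\left(s,r \right)} = - \frac{1}{2}$ ($K{\left(s,r \right)} = \frac{\frac{4}{-2} + \frac{s}{s}}{2} = \frac{4 \left(- \frac{1}{2}\right) + 1}{2} = \frac{-2 + 1}{2} = \frac{1}{2} \left(-1\right) = - \frac{1}{2}$)
$t{\left(k \right)} = \frac{121}{4}$ ($t{\left(k \right)} = \left(-5 - \frac{1}{2}\right)^{2} = \left(- \frac{11}{2}\right)^{2} = \frac{121}{4}$)
$t{\left(I{\left(-4 \right)} \right)} v{\left(-3,-2 \right)} = \frac{121}{4} \left(-3\right) = - \frac{363}{4}$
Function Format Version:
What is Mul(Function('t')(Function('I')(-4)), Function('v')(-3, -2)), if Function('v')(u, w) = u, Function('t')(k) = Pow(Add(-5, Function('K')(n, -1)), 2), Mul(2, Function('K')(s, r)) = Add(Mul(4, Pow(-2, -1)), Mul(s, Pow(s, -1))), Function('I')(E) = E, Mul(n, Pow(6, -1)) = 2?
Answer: Rational(-363, 4) ≈ -90.750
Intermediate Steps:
n = 12 (n = Mul(6, 2) = 12)
Function('K')(s, r) = Rational(-1, 2) (Function('K')(s, r) = Mul(Rational(1, 2), Add(Mul(4, Pow(-2, -1)), Mul(s, Pow(s, -1)))) = Mul(Rational(1, 2), Add(Mul(4, Rational(-1, 2)), 1)) = Mul(Rational(1, 2), Add(-2, 1)) = Mul(Rational(1, 2), -1) = Rational(-1, 2))
Function('t')(k) = Rational(121, 4) (Function('t')(k) = Pow(Add(-5, Rational(-1, 2)), 2) = Pow(Rational(-11, 2), 2) = Rational(121, 4))
Mul(Function('t')(Function('I')(-4)), Function('v')(-3, -2)) = Mul(Rational(121, 4), -3) = Rational(-363, 4)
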